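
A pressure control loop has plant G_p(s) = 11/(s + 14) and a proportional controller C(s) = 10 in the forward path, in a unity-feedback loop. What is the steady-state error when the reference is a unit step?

The loop is type 0. Static position error constant K_pos = C(0)·G_p(0) = 10·0.7857 = 7.857.
Steady-state error to a unit step: e_ss = 1/(1+K_pos) = 1/8.857 = 0.113.

0.113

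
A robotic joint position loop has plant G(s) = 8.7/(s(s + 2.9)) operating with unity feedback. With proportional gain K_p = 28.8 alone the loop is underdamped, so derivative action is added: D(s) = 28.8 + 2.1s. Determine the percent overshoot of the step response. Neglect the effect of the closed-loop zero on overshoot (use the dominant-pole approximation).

Forward path: (28.8 + 2.1s)·8.7/(s(s+2.9)). The closed-loop characteristic equation is s² + (2.9 + 8.7·2.1)s + 8.7·28.8 = 0.
That is s² + 21.17s + 250.6 = 0, so ω_n = 15.83 rad/s and ζ = 21.17/(2·15.83) = 0.6687.
%OS = 100·exp(−πζ/√(1−ζ²)) = 5.93%.

5.93%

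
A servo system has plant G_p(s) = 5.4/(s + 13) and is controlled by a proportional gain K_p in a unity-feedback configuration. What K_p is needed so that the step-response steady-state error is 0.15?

K_p = 13.6

For a type-0 loop with proportional control, e_ss = 1/(1 + K_p·G_p(0)).
G_p(0) = 0.4154. Require 1/(1 + K_p·0.4154) = 0.15, so 1 + 0.4154·K_p = 6.667.
K_p = (6.667 − 1)/0.4154 = 13.6.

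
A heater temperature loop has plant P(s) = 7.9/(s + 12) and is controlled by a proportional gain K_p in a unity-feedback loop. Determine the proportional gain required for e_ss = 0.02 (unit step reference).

K_p = 74.4

The loop is type 0, so e_ss(step) = 1/(1 + K_pos) with K_pos = K_p·P(0).
P(0) = 0.6583. Require 1/(1 + K_p·0.6583) = 0.02, so 1 + 0.6583·K_p = 50.
K_p = (50 − 1)/0.6583 = 74.4.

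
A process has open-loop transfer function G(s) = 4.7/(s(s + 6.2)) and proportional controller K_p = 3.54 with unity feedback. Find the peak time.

T_p = 1.19 s

From 1 + K_pG(s) = 0: s² + 6.2s + 16.64 = 0 ⇒ ω_n = 4.079, ζ = 0.76.
Damped frequency ω_d = ω_n√(1−ζ²) = 2.651 rad/s, so peak time T_p = π/ω_d = 1.19 s.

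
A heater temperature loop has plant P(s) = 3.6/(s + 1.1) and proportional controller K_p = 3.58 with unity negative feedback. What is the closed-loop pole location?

Closed-loop transfer function: T(s) = K_p·P(s)/(1 + K_p·P(s)) = 12.89/(s + 1.1 + 12.89) = 12.89/(s + 13.99).
The closed-loop pole is at s = −13.99.

s = -13.99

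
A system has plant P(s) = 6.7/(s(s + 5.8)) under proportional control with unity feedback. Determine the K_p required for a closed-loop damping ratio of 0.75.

Closed-loop characteristic equation: s² + 5.8s + K_p·6.7 = 0.
So ω_n = √(6.7K_p) and 2ζω_n = 5.8, giving ζ = 5.8/(2√(6.7K_p)).
Setting ζ = 0.75: √(6.7K_p) = 5.8/(2·0.75) = 3.867, so K_p = 14.95/6.7 = 2.23.

K_p = 2.23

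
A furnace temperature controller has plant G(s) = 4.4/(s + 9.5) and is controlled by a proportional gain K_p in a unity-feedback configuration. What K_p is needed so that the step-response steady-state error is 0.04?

K_p = 51.8

Steady-state error for a unit step on this type-0 loop is 1/(1 + K_p·G(0)).
G(0) = 0.4632. Require 1/(1 + K_p·0.4632) = 0.04, so 1 + 0.4632·K_p = 25.
K_p = (25 − 1)/0.4632 = 51.8.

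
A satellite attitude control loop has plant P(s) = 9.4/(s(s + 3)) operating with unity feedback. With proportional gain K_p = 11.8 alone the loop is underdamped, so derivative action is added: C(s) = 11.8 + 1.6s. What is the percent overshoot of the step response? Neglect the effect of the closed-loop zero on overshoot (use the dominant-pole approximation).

0.545%

Forward path: (11.8 + 1.6s)·9.4/(s(s+3)). The closed-loop characteristic equation is s² + (3 + 9.4·1.6)s + 9.4·11.8 = 0.
That is s² + 18.04s + 110.9 = 0, so ω_n = 10.53 rad/s and ζ = 18.04/(2·10.53) = 0.8564.
%OS = 100·exp(−πζ/√(1−ζ²)) = 0.545%.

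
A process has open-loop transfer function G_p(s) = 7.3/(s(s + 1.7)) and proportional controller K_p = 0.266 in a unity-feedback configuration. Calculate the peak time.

From 1 + K_pG_p(s) = 0: s² + 1.7s + 1.942 = 0 ⇒ ω_n = 1.393, ζ = 0.61.
Damped frequency ω_d = ω_n√(1−ζ²) = 1.104 rad/s, so peak time T_p = π/ω_d = 2.85 s.

T_p = 2.85 s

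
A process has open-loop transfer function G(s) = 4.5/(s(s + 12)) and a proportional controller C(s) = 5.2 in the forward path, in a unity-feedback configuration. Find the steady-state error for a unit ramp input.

0.513

The loop has one pole at the origin (type 1). Velocity error constant K_v = lim_{s→0} s·C(s)G(s) = 5.2·4.5/12 = 1.95.
Steady-state error to a unit ramp: e_ss = 1/K_v = 0.513.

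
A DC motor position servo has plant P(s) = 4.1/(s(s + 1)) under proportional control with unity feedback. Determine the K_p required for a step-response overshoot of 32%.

K_p = 0.525

From %OS = 100·exp(−πζ/√(1−ζ²)) = 32%, ζ = −ln(0.32)/√(π²+ln²(0.32)) = 0.341.
Characteristic equation s² + 1s + 4.1K_p = 0 gives ζ = 1/(2√(4.1K_p)).
Setting ζ = 0.341: √(4.1K_p) = 1/(2·0.341) = 1.466, so K_p = 2.15/4.1 = 0.525.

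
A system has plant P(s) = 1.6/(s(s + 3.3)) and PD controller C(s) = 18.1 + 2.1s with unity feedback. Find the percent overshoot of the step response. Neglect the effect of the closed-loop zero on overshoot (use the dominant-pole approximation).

8.42%

Forward path: (18.1 + 2.1s)·1.6/(s(s+3.3)). The closed-loop characteristic equation is s² + (3.3 + 1.6·2.1)s + 1.6·18.1 = 0.
That is s² + 6.66s + 28.96 = 0, so ω_n = 5.381 rad/s and ζ = 6.66/(2·5.381) = 0.6188.
%OS = 100·exp(−πζ/√(1−ζ²)) = 8.42%.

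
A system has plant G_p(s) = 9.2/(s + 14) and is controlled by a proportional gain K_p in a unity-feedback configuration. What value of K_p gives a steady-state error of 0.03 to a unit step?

The loop is type 0, so e_ss(step) = 1/(1 + K_pos) with K_pos = K_p·G_p(0).
G_p(0) = 0.6571. Require 1/(1 + K_p·0.6571) = 0.03, so 1 + 0.6571·K_p = 33.33.
K_p = (33.33 − 1)/0.6571 = 49.2.

K_p = 49.2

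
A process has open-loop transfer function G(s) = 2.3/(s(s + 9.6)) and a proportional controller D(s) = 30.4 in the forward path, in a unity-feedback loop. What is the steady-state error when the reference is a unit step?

The open loop D(s)G(s) has a pole at the origin (type 1), so the static position error constant is infinite and e_ss = 1/(1+∞) = 0.

0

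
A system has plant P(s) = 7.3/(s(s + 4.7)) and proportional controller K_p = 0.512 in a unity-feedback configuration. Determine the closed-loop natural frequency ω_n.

ω_n = 1.93 rad/s

The closed-loop denominator is s(s+4.7) + 0.512·7.3 = s² + 4.7s + 3.738.
Matching s² + 2ζω_n s + ω_n²: ω_n = √3.738 = 1.933 rad/s and 2ζω_n = 4.7, so ζ = 4.7/(2·1.933) = 1.22.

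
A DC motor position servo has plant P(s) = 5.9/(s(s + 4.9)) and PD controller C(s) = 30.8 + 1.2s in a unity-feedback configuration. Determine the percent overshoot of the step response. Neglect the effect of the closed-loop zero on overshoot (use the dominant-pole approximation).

21.1%

Forward path: (30.8 + 1.2s)·5.9/(s(s+4.9)). The closed-loop characteristic equation is s² + (4.9 + 5.9·1.2)s + 5.9·30.8 = 0.
That is s² + 11.98s + 181.7 = 0, so ω_n = 13.48 rad/s and ζ = 11.98/(2·13.48) = 0.4444.
%OS = 100·exp(−πζ/√(1−ζ²)) = 21.1%.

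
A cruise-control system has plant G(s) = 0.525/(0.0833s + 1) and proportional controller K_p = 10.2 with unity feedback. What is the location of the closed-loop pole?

Closed loop: T(s) = K_p·G/(1+K_p·G) = 5.355/(0.0833s + 1 + 5.355), with pole at s = −(1 + 5.355)/0.0833 = −76.29.

s = -76.29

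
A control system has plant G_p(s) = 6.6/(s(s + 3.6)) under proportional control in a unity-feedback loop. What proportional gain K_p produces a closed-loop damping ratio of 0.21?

Closed-loop characteristic equation: s² + 3.6s + K_p·6.6 = 0.
So ω_n = √(6.6K_p) and 2ζω_n = 3.6, giving ζ = 3.6/(2√(6.6K_p)).
Setting ζ = 0.21: √(6.6K_p) = 3.6/(2·0.21) = 8.571, so K_p = 73.47/6.6 = 11.1.

K_p = 11.1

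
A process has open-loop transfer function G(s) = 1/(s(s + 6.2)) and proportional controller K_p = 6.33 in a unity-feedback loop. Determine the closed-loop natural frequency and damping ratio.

ω_n = 2.52 rad/s, ζ = 1.23

The closed-loop denominator is s(s+6.2) + 6.33·1 = s² + 6.2s + 6.33.
So ω_n² = 6.33 ⇒ ω_n = 2.516 rad/s, and ζ = 6.2/(2ω_n) = 1.23.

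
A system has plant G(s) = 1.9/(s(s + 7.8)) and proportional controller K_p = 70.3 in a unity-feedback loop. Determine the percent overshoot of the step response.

The closed-loop denominator s² + 7.8s + 133.6 gives ω_n = √133.6 = 11.56 and ζ = 7.8/(2ω_n) = 0.3375.
%OS = 100·exp(−πζ/√(1−ζ²)) = 100·exp(−π·0.3375/√0.8861) = 32.4%.

32.4%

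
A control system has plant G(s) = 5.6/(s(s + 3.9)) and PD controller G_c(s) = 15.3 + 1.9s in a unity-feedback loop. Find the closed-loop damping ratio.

Forward path: (15.3 + 1.9s)·5.6/(s(s+3.9)). The closed-loop characteristic equation is s² + (3.9 + 5.6·1.9)s + 5.6·15.3 = 0.
That is s² + 14.54s + 85.68 = 0, so ω_n = 9.256 rad/s and ζ = 14.54/(2·9.256) = 0.7854.

ζ = 0.785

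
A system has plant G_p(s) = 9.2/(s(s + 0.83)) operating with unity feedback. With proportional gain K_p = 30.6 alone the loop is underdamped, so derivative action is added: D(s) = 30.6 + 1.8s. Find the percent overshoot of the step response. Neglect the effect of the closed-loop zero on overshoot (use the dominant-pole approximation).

Forward path: (30.6 + 1.8s)·9.2/(s(s+0.83)). The closed-loop characteristic equation is s² + (0.83 + 9.2·1.8)s + 9.2·30.6 = 0.
That is s² + 17.39s + 281.5 = 0, so ω_n = 16.78 rad/s and ζ = 17.39/(2·16.78) = 0.5182.
%OS = 100·exp(−πζ/√(1−ζ²)) = 14.9%.

14.9%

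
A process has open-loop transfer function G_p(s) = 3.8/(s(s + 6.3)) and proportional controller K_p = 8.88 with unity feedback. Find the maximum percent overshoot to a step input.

13.2%

Closed-loop characteristic equation: s² + 6.3s + 33.74 = 0, so ω_n = 5.809 rad/s and ζ = 6.3/(2·5.809) = 0.5423.
%OS = 100·exp(−πζ/√(1−ζ²)) = 100·exp(−π·0.5423/√0.7059) = 13.2%.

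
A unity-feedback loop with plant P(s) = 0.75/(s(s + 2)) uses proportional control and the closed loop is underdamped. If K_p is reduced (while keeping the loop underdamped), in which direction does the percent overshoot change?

ζ = 2/(2√(0.75K_p)) rises as K_p falls; higher damping means less overshoot.

decrease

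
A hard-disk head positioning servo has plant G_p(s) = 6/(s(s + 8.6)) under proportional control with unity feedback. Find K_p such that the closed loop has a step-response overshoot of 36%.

From %OS = 100·exp(−πζ/√(1−ζ²)) = 36%, ζ = −ln(0.36)/√(π²+ln²(0.36)) = 0.3093.
Characteristic equation s² + 8.6s + 6K_p = 0 gives ζ = 8.6/(2√(6K_p)).
Setting ζ = 0.3093: √(6K_p) = 8.6/(2·0.3093) = 13.9, so K_p = 193.3/6 = 32.2.

K_p = 32.2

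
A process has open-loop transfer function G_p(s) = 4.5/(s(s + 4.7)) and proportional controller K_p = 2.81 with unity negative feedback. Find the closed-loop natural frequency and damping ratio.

ω_n = 3.56 rad/s, ζ = 0.661

With unity feedback the closed-loop characteristic equation is s² + 4.7s + 2.81·4.5 = s² + 4.7s + 12.64 = 0.
Matching s² + 2ζω_n s + ω_n²: ω_n = √12.64 = 3.556 rad/s and 2ζω_n = 4.7, so ζ = 4.7/(2·3.556) = 0.661.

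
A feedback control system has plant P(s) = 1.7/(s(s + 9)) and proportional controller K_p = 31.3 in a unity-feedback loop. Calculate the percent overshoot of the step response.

8.52%

Closed-loop characteristic equation: s² + 9s + 53.21 = 0, so ω_n = 7.295 rad/s and ζ = 9/(2·7.295) = 0.6169.
%OS = 100·exp(−πζ/√(1−ζ²)) = 100·exp(−π·0.6169/√0.6194) = 8.52%.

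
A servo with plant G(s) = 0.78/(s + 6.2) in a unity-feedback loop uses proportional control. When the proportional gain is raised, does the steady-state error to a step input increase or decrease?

e_ss = 1/(1 + K_p·G(0)); a larger K_p raises the denominator, so e_ss decreases.

decrease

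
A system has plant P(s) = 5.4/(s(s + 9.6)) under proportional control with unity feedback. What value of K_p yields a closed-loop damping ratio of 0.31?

K_p = 44.4

Closed-loop characteristic equation: s² + 9.6s + K_p·5.4 = 0.
So ω_n = √(5.4K_p) and 2ζω_n = 9.6, giving ζ = 9.6/(2√(5.4K_p)).
Setting ζ = 0.31: √(5.4K_p) = 9.6/(2·0.31) = 15.48, so K_p = 239.8/5.4 = 44.4.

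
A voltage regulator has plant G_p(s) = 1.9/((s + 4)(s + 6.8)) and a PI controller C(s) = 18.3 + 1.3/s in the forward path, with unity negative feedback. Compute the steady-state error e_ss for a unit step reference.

The open loop C(s)G_p(s) has a pole at the origin (type 1), so the static position error constant is infinite and e_ss = 1/(1+∞) = 0.

0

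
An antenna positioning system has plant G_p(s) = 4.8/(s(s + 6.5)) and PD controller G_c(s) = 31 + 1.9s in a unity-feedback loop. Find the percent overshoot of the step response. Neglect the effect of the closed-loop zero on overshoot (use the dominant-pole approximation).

Forward path: (31 + 1.9s)·4.8/(s(s+6.5)). The closed-loop characteristic equation is s² + (6.5 + 4.8·1.9)s + 4.8·31 = 0.
That is s² + 15.62s + 148.8 = 0, so ω_n = 12.2 rad/s and ζ = 15.62/(2·12.2) = 0.6402.
%OS = 100·exp(−πζ/√(1−ζ²)) = 7.29%.

7.29%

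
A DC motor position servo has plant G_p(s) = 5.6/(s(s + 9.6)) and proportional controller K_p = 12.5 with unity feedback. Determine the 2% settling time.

The closed-loop denominator s² + 9.6s + 70 gives ω_n = √70 = 8.367 and ζ = 9.6/(2ω_n) = 0.5737.
2% settling time T_s ≈ 4/(ζω_n) = 4/4.8 = 0.833 s.

T_s ≈ 0.833 s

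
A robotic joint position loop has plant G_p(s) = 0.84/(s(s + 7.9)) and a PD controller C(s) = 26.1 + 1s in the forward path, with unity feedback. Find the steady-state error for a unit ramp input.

0.36

The loop has one pole at the origin (type 1). Velocity error constant K_v = lim_{s→0} s·C(s)G_p(s) = 26.1·0.84/7.9 = 2.775.
Steady-state error to a unit ramp: e_ss = 1/K_v = 0.36.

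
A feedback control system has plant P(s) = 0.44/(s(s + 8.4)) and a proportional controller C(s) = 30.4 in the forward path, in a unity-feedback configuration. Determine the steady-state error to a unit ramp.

The loop has one pole at the origin (type 1). Velocity error constant K_v = lim_{s→0} s·C(s)P(s) = 30.4·0.44/8.4 = 1.592.
Steady-state error to a unit ramp: e_ss = 1/K_v = 0.628.

0.628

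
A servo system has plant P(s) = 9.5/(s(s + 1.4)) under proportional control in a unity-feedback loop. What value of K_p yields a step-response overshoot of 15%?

K_p = 0.193

From %OS = 100·exp(−πζ/√(1−ζ²)) = 15%, ζ = −ln(0.15)/√(π²+ln²(0.15)) = 0.5169.
Characteristic equation s² + 1.4s + 9.5K_p = 0 gives ζ = 1.4/(2√(9.5K_p)).
Setting ζ = 0.5169: √(9.5K_p) = 1.4/(2·0.5169) = 1.354, so K_p = 1.834/9.5 = 0.193.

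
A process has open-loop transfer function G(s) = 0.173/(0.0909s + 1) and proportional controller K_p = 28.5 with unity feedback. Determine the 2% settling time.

Closed loop: T(s) = K_p·G/(1+K_p·G) = 4.93/(0.0909s + 1 + 4.93), with pole at s = −(1 + 4.93)/0.0909 = −65.24.
τ = 1/65.24 = 0.01533 s, so 2% settling time ≈ 4τ = 0.0613 s.

T_s ≈ 0.0613 s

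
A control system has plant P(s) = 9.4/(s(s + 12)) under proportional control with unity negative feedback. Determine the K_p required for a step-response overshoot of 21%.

K_p = 19.3

From %OS = 100·exp(−πζ/√(1−ζ²)) = 21%, ζ = −ln(0.21)/√(π²+ln²(0.21)) = 0.4449.
Characteristic equation s² + 12s + 9.4K_p = 0 gives ζ = 12/(2√(9.4K_p)).
Setting ζ = 0.4449: √(9.4K_p) = 12/(2·0.4449) = 13.49, so K_p = 181.9/9.4 = 19.3.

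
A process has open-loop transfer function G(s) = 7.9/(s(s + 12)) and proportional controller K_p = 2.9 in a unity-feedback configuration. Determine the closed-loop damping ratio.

ζ = 1.25

1 + K_p·G(s) = 0 gives s² + 12s + 22.91 = 0.
Matching s² + 2ζω_n s + ω_n²: ω_n = √22.91 = 4.786 rad/s and 2ζω_n = 12, so ζ = 12/(2·4.786) = 1.25.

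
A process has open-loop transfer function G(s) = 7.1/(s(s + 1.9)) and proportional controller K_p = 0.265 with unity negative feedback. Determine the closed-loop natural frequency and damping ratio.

ω_n = 1.37 rad/s, ζ = 0.693

With unity feedback the closed-loop characteristic equation is s² + 1.9s + 0.265·7.1 = s² + 1.9s + 1.881 = 0.
Matching s² + 2ζω_n s + ω_n²: ω_n = √1.881 = 1.372 rad/s and 2ζω_n = 1.9, so ζ = 1.9/(2·1.372) = 0.693.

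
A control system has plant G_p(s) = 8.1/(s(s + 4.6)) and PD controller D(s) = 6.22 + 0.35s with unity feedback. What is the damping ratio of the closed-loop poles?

Forward path: (6.22 + 0.35s)·8.1/(s(s+4.6)). The closed-loop characteristic equation is s² + (4.6 + 8.1·0.35)s + 8.1·6.22 = 0.
That is s² + 7.435s + 50.38 = 0, so ω_n = 7.098 rad/s and ζ = 7.435/(2·7.098) = 0.5237.

ζ = 0.524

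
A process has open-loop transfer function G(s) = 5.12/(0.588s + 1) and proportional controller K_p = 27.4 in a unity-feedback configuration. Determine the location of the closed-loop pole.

Closed loop: T(s) = K_p·G/(1+K_p·G) = 140.3/(0.588s + 1 + 140.3), with pole at s = −(1 + 140.3)/0.588 = −240.3.

s = -240.3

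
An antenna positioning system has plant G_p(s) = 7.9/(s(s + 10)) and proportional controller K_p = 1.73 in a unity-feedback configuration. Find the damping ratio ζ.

ζ = 1.35

1 + K_p·G_p(s) = 0 gives s² + 10s + 13.67 = 0.
So ω_n² = 13.67 ⇒ ω_n = 3.697 rad/s, and ζ = 10/(2ω_n) = 1.35.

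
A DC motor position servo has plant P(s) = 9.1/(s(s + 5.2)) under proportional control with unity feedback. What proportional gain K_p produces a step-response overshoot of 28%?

From %OS = 100·exp(−πζ/√(1−ζ²)) = 28%, ζ = −ln(0.28)/√(π²+ln²(0.28)) = 0.3755.
Characteristic equation s² + 5.2s + 9.1K_p = 0 gives ζ = 5.2/(2√(9.1K_p)).
Setting ζ = 0.3755: √(9.1K_p) = 5.2/(2·0.3755) = 6.923, so K_p = 47.93/9.1 = 5.27.

K_p = 5.27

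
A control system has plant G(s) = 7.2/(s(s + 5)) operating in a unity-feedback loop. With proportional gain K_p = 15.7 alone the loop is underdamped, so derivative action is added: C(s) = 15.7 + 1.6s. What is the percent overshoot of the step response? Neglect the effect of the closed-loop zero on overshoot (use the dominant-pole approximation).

2.07%

Forward path: (15.7 + 1.6s)·7.2/(s(s+5)). The closed-loop characteristic equation is s² + (5 + 7.2·1.6)s + 7.2·15.7 = 0.
That is s² + 16.52s + 113 = 0, so ω_n = 10.63 rad/s and ζ = 16.52/(2·10.63) = 0.7769.
%OS = 100·exp(−πζ/√(1−ζ²)) = 2.07%.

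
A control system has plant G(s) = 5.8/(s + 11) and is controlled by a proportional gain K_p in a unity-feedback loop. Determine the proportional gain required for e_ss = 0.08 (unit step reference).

For a type-0 loop with proportional control, e_ss = 1/(1 + K_p·G(0)).
G(0) = 0.5273. Require 1/(1 + K_p·0.5273) = 0.08, so 1 + 0.5273·K_p = 12.5.
K_p = (12.5 − 1)/0.5273 = 21.8.

K_p = 21.8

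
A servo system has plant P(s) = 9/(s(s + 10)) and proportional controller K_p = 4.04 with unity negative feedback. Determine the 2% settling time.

The closed-loop denominator s² + 10s + 36.36 gives ω_n = √36.36 = 6.03 and ζ = 10/(2ω_n) = 0.8292.
2% settling time T_s ≈ 4/(ζω_n) = 4/5 = 0.8 s.

T_s ≈ 0.8 s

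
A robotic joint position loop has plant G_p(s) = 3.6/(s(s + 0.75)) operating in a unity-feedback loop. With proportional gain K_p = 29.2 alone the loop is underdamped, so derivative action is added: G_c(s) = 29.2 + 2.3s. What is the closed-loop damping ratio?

ζ = 0.44

Forward path: (29.2 + 2.3s)·3.6/(s(s+0.75)). The closed-loop characteristic equation is s² + (0.75 + 3.6·2.3)s + 3.6·29.2 = 0.
That is s² + 9.03s + 105.1 = 0, so ω_n = 10.25 rad/s and ζ = 9.03/(2·10.25) = 0.4404.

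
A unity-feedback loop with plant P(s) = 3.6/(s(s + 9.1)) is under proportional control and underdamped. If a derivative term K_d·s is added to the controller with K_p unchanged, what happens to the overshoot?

With PD the characteristic equation becomes s² + (a + K·K_d)s + K·K_p = 0; the damping term grows, ζ rises, overshoot falls.

decrease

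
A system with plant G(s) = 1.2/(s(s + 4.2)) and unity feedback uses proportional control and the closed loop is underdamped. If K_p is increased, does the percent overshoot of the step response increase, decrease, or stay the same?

increase

ζ = 4.2/(2√(1.2K_p)) decreases as K_p grows; lower damping means more overshoot.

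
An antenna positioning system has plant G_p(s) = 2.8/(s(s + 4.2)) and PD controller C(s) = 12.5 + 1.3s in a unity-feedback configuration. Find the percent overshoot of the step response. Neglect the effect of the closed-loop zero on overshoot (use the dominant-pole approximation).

Forward path: (12.5 + 1.3s)·2.8/(s(s+4.2)). The closed-loop characteristic equation is s² + (4.2 + 2.8·1.3)s + 2.8·12.5 = 0.
That is s² + 7.84s + 35 = 0, so ω_n = 5.916 rad/s and ζ = 7.84/(2·5.916) = 0.6626.
%OS = 100·exp(−πζ/√(1−ζ²)) = 6.21%.

6.21%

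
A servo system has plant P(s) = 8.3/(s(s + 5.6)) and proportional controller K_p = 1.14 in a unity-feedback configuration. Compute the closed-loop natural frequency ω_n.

With unity feedback the closed-loop characteristic equation is s² + 5.6s + 1.14·8.3 = s² + 5.6s + 9.462 = 0.
Matching s² + 2ζω_n s + ω_n²: ω_n = √9.462 = 3.076 rad/s and 2ζω_n = 5.6, so ζ = 5.6/(2·3.076) = 0.91.

ω_n = 3.08 rad/s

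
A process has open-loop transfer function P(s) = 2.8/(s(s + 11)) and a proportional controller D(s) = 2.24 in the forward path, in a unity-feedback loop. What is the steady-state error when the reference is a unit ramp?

1.75

The loop has one pole at the origin (type 1). Velocity error constant K_v = lim_{s→0} s·D(s)P(s) = 2.24·2.8/11 = 0.5702.
Steady-state error to a unit ramp: e_ss = 1/K_v = 1.75.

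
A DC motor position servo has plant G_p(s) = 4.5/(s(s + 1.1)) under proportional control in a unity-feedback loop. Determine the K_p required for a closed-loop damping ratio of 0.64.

Closed-loop characteristic equation: s² + 1.1s + K_p·4.5 = 0.
So ω_n = √(4.5K_p) and 2ζω_n = 1.1, giving ζ = 1.1/(2√(4.5K_p)).
Setting ζ = 0.64: √(4.5K_p) = 1.1/(2·0.64) = 0.8594, so K_p = 0.7385/4.5 = 0.164.

K_p = 0.164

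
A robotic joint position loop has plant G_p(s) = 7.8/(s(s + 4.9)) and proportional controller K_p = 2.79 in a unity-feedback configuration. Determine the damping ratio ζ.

ζ = 0.525

1 + K_p·G_p(s) = 0 gives s² + 4.9s + 21.76 = 0.
So ω_n² = 21.76 ⇒ ω_n = 4.665 rad/s, and ζ = 4.9/(2ω_n) = 0.525.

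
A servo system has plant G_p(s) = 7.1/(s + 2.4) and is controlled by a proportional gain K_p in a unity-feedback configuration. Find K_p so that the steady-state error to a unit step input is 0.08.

K_p = 3.89

Steady-state error for a unit step on this type-0 loop is 1/(1 + K_p·G_p(0)).
G_p(0) = 2.958. Require 1/(1 + K_p·2.958) = 0.08, so 1 + 2.958·K_p = 12.5.
K_p = (12.5 − 1)/2.958 = 3.89.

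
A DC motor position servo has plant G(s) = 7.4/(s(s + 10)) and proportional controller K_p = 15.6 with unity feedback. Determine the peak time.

The closed-loop denominator s² + 10s + 115.4 gives ω_n = √115.4 = 10.74 and ζ = 10/(2ω_n) = 0.4654.
Damped frequency ω_d = ω_n√(1−ζ²) = 9.51 rad/s, so peak time T_p = π/ω_d = 0.33 s.

T_p = 0.33 s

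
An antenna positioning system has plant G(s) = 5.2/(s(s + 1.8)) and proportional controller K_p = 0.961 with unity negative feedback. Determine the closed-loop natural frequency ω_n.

ω_n = 2.24 rad/s

The closed-loop denominator is s(s+1.8) + 0.961·5.2 = s² + 1.8s + 4.997.
Matching s² + 2ζω_n s + ω_n²: ω_n = √4.997 = 2.235 rad/s and 2ζω_n = 1.8, so ζ = 1.8/(2·2.235) = 0.403.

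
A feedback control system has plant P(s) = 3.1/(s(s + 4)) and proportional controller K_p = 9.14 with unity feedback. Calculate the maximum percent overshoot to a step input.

28%

The closed-loop denominator s² + 4s + 28.33 gives ω_n = √28.33 = 5.323 and ζ = 4/(2ω_n) = 0.3757.
%OS = 100·exp(−πζ/√(1−ζ²)) = 100·exp(−π·0.3757/√0.8588) = 28%.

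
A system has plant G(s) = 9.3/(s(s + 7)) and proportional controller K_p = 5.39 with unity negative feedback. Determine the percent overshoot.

Closed-loop characteristic equation: s² + 7s + 50.13 = 0, so ω_n = 7.08 rad/s and ζ = 7/(2·7.08) = 0.4943.
%OS = 100·exp(−πζ/√(1−ζ²)) = 100·exp(−π·0.4943/√0.7556) = 16.8%.

16.8%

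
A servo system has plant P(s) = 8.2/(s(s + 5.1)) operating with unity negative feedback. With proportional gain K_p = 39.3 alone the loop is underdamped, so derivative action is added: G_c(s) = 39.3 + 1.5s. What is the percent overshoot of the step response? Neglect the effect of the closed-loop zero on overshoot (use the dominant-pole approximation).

17.5%

Forward path: (39.3 + 1.5s)·8.2/(s(s+5.1)). The closed-loop characteristic equation is s² + (5.1 + 8.2·1.5)s + 8.2·39.3 = 0.
That is s² + 17.4s + 322.3 = 0, so ω_n = 17.95 rad/s and ζ = 17.4/(2·17.95) = 0.4846.
%OS = 100·exp(−πζ/√(1−ζ²)) = 17.5%.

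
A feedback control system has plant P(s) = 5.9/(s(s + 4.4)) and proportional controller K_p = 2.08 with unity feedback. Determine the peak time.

Closed-loop characteristic equation: s² + 4.4s + 12.27 = 0, so ω_n = 3.503 rad/s and ζ = 4.4/(2·3.503) = 0.628.
Damped frequency ω_d = ω_n√(1−ζ²) = 2.726 rad/s, so peak time T_p = π/ω_d = 1.15 s.

T_p = 1.15 s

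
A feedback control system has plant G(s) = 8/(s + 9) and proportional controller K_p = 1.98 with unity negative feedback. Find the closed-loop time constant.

Closed-loop transfer function: T(s) = K_p·G(s)/(1 + K_p·G(s)) = 15.84/(s + 9 + 15.84) = 15.84/(s + 24.84).
Time constant τ = 1/24.84 = 0.0403 s.

τ = 0.0403 s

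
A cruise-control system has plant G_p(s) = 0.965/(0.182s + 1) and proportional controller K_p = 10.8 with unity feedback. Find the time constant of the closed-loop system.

Closed loop: T(s) = K_p·G_p/(1+K_p·G_p) = 10.42/(0.182s + 1 + 10.42), with pole at s = −(1 + 10.42)/0.182 = −62.76.
Closed-loop time constant τ = 1/62.76 = 0.0159 s.

τ = 0.0159 s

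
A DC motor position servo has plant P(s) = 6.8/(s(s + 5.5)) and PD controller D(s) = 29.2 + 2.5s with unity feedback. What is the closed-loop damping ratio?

Forward path: (29.2 + 2.5s)·6.8/(s(s+5.5)). The closed-loop characteristic equation is s² + (5.5 + 6.8·2.5)s + 6.8·29.2 = 0.
That is s² + 22.5s + 198.6 = 0, so ω_n = 14.09 rad/s and ζ = 22.5/(2·14.09) = 0.7984.

ζ = 0.798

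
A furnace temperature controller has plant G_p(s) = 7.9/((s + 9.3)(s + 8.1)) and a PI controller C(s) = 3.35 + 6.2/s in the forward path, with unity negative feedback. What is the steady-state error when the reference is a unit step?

The open loop C(s)G_p(s) has a pole at the origin (type 1), so the static position error constant is infinite and e_ss = 1/(1+∞) = 0.

0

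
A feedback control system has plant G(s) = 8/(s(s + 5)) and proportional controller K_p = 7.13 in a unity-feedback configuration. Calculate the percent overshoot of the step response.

33.2%

Closed-loop characteristic equation: s² + 5s + 57.04 = 0, so ω_n = 7.552 rad/s and ζ = 5/(2·7.552) = 0.331.
%OS = 100·exp(−πζ/√(1−ζ²)) = 100·exp(−π·0.331/√0.8904) = 33.2%.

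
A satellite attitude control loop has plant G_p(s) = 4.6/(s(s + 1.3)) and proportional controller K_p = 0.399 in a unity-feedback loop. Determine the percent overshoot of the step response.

Closed-loop characteristic equation: s² + 1.3s + 1.835 = 0, so ω_n = 1.355 rad/s and ζ = 1.3/(2·1.355) = 0.4798.
%OS = 100·exp(−πζ/√(1−ζ²)) = 100·exp(−π·0.4798/√0.7698) = 17.9%.

17.9%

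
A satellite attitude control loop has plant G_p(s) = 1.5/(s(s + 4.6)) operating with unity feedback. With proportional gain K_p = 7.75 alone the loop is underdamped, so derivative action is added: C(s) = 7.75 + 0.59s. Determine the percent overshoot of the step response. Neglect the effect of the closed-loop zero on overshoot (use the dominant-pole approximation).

1.42%

Forward path: (7.75 + 0.59s)·1.5/(s(s+4.6)). The closed-loop characteristic equation is s² + (4.6 + 1.5·0.59)s + 1.5·7.75 = 0.
That is s² + 5.485s + 11.62 = 0, so ω_n = 3.41 rad/s and ζ = 5.485/(2·3.41) = 0.8044.
%OS = 100·exp(−πζ/√(1−ζ²)) = 1.42%.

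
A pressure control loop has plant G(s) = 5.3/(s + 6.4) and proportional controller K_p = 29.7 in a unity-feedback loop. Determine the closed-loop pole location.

s = -163.8

Closed-loop transfer function: T(s) = K_p·G(s)/(1 + K_p·G(s)) = 157.4/(s + 6.4 + 157.4) = 157.4/(s + 163.8).
The closed-loop pole is at s = −163.8.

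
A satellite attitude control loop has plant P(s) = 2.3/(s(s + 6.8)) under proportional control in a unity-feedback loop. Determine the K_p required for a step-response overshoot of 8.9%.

From %OS = 100·exp(−πζ/√(1−ζ²)) = 8.9%, ζ = −ln(0.089)/√(π²+ln²(0.089)) = 0.6101.
Characteristic equation s² + 6.8s + 2.3K_p = 0 gives ζ = 6.8/(2√(2.3K_p)).
Setting ζ = 0.6101: √(2.3K_p) = 6.8/(2·0.6101) = 5.573, so K_p = 31.06/2.3 = 13.5.

K_p = 13.5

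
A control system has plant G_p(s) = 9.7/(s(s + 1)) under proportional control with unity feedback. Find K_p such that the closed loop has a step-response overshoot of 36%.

From %OS = 100·exp(−πζ/√(1−ζ²)) = 36%, ζ = −ln(0.36)/√(π²+ln²(0.36)) = 0.3093.
Characteristic equation s² + 1s + 9.7K_p = 0 gives ζ = 1/(2√(9.7K_p)).
Setting ζ = 0.3093: √(9.7K_p) = 1/(2·0.3093) = 1.617, so K_p = 2.614/9.7 = 0.269.

K_p = 0.269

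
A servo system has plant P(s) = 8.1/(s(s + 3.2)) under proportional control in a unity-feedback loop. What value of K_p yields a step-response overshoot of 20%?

K_p = 1.52

From %OS = 100·exp(−πζ/√(1−ζ²)) = 20%, ζ = −ln(0.2)/√(π²+ln²(0.2)) = 0.4559.
Characteristic equation s² + 3.2s + 8.1K_p = 0 gives ζ = 3.2/(2√(8.1K_p)).
Setting ζ = 0.4559: √(8.1K_p) = 3.2/(2·0.4559) = 3.509, so K_p = 12.31/8.1 = 1.52.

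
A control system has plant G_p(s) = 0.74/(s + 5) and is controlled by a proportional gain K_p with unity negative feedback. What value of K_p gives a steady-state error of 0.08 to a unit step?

Steady-state error for a unit step on this type-0 loop is 1/(1 + K_p·G_p(0)).
G_p(0) = 0.148. Require 1/(1 + K_p·0.148) = 0.08, so 1 + 0.148·K_p = 12.5.
K_p = (12.5 − 1)/0.148 = 77.7.

K_p = 77.7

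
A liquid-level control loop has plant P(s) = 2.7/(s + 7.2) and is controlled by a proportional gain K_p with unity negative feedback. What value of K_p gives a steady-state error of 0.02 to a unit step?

For a type-0 loop with proportional control, e_ss = 1/(1 + K_p·P(0)).
P(0) = 0.375. Require 1/(1 + K_p·0.375) = 0.02, so 1 + 0.375·K_p = 50.
K_p = (50 − 1)/0.375 = 131.

K_p = 131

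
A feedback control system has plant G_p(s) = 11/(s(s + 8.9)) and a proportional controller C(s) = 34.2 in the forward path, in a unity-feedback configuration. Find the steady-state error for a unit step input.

The open loop C(s)G_p(s) has a pole at the origin (type 1), so the static position error constant is infinite and e_ss = 1/(1+∞) = 0.

0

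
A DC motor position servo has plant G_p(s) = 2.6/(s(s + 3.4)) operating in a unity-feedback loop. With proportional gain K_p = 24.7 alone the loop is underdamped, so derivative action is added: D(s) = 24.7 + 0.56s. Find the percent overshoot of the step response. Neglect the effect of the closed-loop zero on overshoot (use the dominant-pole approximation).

Forward path: (24.7 + 0.56s)·2.6/(s(s+3.4)). The closed-loop characteristic equation is s² + (3.4 + 2.6·0.56)s + 2.6·24.7 = 0.
That is s² + 4.856s + 64.22 = 0, so ω_n = 8.014 rad/s and ζ = 4.856/(2·8.014) = 0.303.
%OS = 100·exp(−πζ/√(1−ζ²)) = 36.8%.

36.8%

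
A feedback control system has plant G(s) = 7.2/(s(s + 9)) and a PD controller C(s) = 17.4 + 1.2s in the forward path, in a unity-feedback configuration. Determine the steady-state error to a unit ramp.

0.0718

The loop has one pole at the origin (type 1). Velocity error constant K_v = lim_{s→0} s·C(s)G(s) = 17.4·7.2/9 = 13.92.
Steady-state error to a unit ramp: e_ss = 1/K_v = 0.0718.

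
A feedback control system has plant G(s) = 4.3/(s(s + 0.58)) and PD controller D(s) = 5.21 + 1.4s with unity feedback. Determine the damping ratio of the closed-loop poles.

Forward path: (5.21 + 1.4s)·4.3/(s(s+0.58)). The closed-loop characteristic equation is s² + (0.58 + 4.3·1.4)s + 4.3·5.21 = 0.
That is s² + 6.6s + 22.4 = 0, so ω_n = 4.733 rad/s and ζ = 6.6/(2·4.733) = 0.6972.

ζ = 0.697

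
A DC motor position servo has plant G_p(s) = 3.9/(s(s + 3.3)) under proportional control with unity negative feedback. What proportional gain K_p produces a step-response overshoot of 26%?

From %OS = 100·exp(−πζ/√(1−ζ²)) = 26%, ζ = −ln(0.26)/√(π²+ln²(0.26)) = 0.3941.
Characteristic equation s² + 3.3s + 3.9K_p = 0 gives ζ = 3.3/(2√(3.9K_p)).
Setting ζ = 0.3941: √(3.9K_p) = 3.3/(2·0.3941) = 4.187, so K_p = 17.53/3.9 = 4.49.

K_p = 4.49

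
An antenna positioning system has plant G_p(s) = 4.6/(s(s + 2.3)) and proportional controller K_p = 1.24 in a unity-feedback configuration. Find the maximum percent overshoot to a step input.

17.8%

From 1 + K_pG_p(s) = 0: s² + 2.3s + 5.704 = 0 ⇒ ω_n = 2.388, ζ = 0.4815.
%OS = 100·exp(−πζ/√(1−ζ²)) = 100·exp(−π·0.4815/√0.7681) = 17.8%.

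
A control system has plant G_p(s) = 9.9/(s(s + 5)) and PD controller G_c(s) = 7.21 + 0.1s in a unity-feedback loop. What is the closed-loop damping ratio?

ζ = 0.354

Forward path: (7.21 + 0.1s)·9.9/(s(s+5)). The closed-loop characteristic equation is s² + (5 + 9.9·0.1)s + 9.9·7.21 = 0.
That is s² + 5.99s + 71.38 = 0, so ω_n = 8.449 rad/s and ζ = 5.99/(2·8.449) = 0.3545.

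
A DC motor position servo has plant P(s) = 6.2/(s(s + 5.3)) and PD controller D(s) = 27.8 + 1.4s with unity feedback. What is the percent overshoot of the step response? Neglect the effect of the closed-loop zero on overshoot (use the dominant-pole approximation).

Forward path: (27.8 + 1.4s)·6.2/(s(s+5.3)). The closed-loop characteristic equation is s² + (5.3 + 6.2·1.4)s + 6.2·27.8 = 0.
That is s² + 13.98s + 172.4 = 0, so ω_n = 13.13 rad/s and ζ = 13.98/(2·13.13) = 0.5324.
%OS = 100·exp(−πζ/√(1−ζ²)) = 13.9%.

13.9%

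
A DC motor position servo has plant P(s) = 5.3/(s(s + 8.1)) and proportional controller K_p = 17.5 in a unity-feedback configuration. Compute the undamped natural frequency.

The closed-loop denominator is s(s+8.1) + 17.5·5.3 = s² + 8.1s + 92.75.
Matching s² + 2ζω_n s + ω_n²: ω_n = √92.75 = 9.631 rad/s and 2ζω_n = 8.1, so ζ = 8.1/(2·9.631) = 0.421.

ω_n = 9.63 rad/s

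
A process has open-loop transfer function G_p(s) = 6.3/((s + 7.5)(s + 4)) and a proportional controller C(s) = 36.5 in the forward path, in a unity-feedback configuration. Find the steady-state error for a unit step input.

The loop is type 0. Static position error constant K_pos = C(0)·G_p(0) = 36.5·0.21 = 7.665.
Steady-state error to a unit step: e_ss = 1/(1+K_pos) = 1/8.665 = 0.115.

0.115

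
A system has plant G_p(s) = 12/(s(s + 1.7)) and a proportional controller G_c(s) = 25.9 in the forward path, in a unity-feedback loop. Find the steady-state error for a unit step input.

0

The open loop G_c(s)G_p(s) has a pole at the origin (type 1), so the static position error constant is infinite and e_ss = 1/(1+∞) = 0.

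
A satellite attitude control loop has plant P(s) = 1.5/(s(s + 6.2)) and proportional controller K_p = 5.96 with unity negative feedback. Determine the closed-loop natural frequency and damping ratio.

1 + K_p·P(s) = 0 gives s² + 6.2s + 8.94 = 0.
Matching s² + 2ζω_n s + ω_n²: ω_n = √8.94 = 2.99 rad/s and 2ζω_n = 6.2, so ζ = 6.2/(2·2.99) = 1.04.

ω_n = 2.99 rad/s, ζ = 1.04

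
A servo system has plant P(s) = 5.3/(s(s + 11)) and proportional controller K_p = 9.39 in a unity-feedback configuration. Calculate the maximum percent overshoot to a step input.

2%

Closed-loop characteristic equation: s² + 11s + 49.77 = 0, so ω_n = 7.055 rad/s and ζ = 11/(2·7.055) = 0.7796.
%OS = 100·exp(−πζ/√(1−ζ²)) = 100·exp(−π·0.7796/√0.3922) = 2%.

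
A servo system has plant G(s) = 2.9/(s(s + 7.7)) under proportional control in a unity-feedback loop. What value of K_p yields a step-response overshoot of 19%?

K_p = 23.4

From %OS = 100·exp(−πζ/√(1−ζ²)) = 19%, ζ = −ln(0.19)/√(π²+ln²(0.19)) = 0.4673.
Characteristic equation s² + 7.7s + 2.9K_p = 0 gives ζ = 7.7/(2√(2.9K_p)).
Setting ζ = 0.4673: √(2.9K_p) = 7.7/(2·0.4673) = 8.238, so K_p = 67.86/2.9 = 23.4.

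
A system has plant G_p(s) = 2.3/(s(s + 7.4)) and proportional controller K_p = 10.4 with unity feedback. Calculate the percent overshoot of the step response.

2.64%

The closed-loop denominator s² + 7.4s + 23.92 gives ω_n = √23.92 = 4.891 and ζ = 7.4/(2ω_n) = 0.7565.
%OS = 100·exp(−πζ/√(1−ζ²)) = 100·exp(−π·0.7565/√0.4277) = 2.64%.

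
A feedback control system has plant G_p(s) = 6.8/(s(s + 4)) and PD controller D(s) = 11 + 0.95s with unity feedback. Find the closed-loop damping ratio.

ζ = 0.605

Forward path: (11 + 0.95s)·6.8/(s(s+4)). The closed-loop characteristic equation is s² + (4 + 6.8·0.95)s + 6.8·11 = 0.
That is s² + 10.46s + 74.8 = 0, so ω_n = 8.649 rad/s and ζ = 10.46/(2·8.649) = 0.6047.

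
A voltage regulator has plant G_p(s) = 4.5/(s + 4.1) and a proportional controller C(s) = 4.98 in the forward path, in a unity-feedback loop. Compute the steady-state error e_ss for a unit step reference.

0.155

The loop is type 0. Static position error constant K_pos = C(0)·G_p(0) = 4.98·1.098 = 5.466.
Steady-state error to a unit step: e_ss = 1/(1+K_pos) = 1/6.466 = 0.155.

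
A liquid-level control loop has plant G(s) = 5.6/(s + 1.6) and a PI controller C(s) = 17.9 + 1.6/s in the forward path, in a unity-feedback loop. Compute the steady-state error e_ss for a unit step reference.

0

The open loop C(s)G(s) has a pole at the origin (type 1), so the static position error constant is infinite and e_ss = 1/(1+∞) = 0.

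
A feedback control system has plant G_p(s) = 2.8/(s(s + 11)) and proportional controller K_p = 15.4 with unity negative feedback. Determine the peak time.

T_p = 0.876 s

From 1 + K_pG_p(s) = 0: s² + 11s + 43.12 = 0 ⇒ ω_n = 6.567, ζ = 0.8376.
Damped frequency ω_d = ω_n√(1−ζ²) = 3.587 rad/s, so peak time T_p = π/ω_d = 0.876 s.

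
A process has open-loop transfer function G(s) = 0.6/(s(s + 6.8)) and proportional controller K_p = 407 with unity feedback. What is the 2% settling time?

T_s ≈ 1.18 s

The closed-loop denominator s² + 6.8s + 244.2 gives ω_n = √244.2 = 15.63 and ζ = 6.8/(2ω_n) = 0.2176.
2% settling time T_s ≈ 4/(ζω_n) = 4/3.4 = 1.18 s.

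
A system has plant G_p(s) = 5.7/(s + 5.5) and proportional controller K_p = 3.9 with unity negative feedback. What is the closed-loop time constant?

Closed-loop transfer function: T(s) = K_p·G_p(s)/(1 + K_p·G_p(s)) = 22.23/(s + 5.5 + 22.23) = 22.23/(s + 27.73).
Time constant τ = 1/27.73 = 0.0361 s.

τ = 0.0361 s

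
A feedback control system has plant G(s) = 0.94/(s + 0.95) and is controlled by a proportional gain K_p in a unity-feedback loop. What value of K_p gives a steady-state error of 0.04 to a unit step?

K_p = 24.3

The loop is type 0, so e_ss(step) = 1/(1 + K_pos) with K_pos = K_p·G(0).
G(0) = 0.9895. Require 1/(1 + K_p·0.9895) = 0.04, so 1 + 0.9895·K_p = 25.
K_p = (25 − 1)/0.9895 = 24.3.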